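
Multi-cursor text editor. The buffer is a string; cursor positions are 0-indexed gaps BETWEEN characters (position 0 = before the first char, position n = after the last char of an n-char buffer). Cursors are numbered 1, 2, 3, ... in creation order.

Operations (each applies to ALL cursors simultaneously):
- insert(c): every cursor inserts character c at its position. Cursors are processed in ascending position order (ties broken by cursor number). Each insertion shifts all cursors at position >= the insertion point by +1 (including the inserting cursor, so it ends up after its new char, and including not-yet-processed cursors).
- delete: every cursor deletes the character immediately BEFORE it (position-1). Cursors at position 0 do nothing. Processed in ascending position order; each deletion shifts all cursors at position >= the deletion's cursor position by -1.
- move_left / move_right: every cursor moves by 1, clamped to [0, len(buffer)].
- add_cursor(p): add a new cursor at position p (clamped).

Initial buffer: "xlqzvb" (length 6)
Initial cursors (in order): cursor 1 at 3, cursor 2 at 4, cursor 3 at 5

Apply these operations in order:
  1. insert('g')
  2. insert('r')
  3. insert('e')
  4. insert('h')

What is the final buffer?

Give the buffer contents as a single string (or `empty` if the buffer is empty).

Answer: xlqgrehzgrehvgrehb

Derivation:
After op 1 (insert('g')): buffer="xlqgzgvgb" (len 9), cursors c1@4 c2@6 c3@8, authorship ...1.2.3.
After op 2 (insert('r')): buffer="xlqgrzgrvgrb" (len 12), cursors c1@5 c2@8 c3@11, authorship ...11.22.33.
After op 3 (insert('e')): buffer="xlqgrezgrevgreb" (len 15), cursors c1@6 c2@10 c3@14, authorship ...111.222.333.
After op 4 (insert('h')): buffer="xlqgrehzgrehvgrehb" (len 18), cursors c1@7 c2@12 c3@17, authorship ...1111.2222.3333.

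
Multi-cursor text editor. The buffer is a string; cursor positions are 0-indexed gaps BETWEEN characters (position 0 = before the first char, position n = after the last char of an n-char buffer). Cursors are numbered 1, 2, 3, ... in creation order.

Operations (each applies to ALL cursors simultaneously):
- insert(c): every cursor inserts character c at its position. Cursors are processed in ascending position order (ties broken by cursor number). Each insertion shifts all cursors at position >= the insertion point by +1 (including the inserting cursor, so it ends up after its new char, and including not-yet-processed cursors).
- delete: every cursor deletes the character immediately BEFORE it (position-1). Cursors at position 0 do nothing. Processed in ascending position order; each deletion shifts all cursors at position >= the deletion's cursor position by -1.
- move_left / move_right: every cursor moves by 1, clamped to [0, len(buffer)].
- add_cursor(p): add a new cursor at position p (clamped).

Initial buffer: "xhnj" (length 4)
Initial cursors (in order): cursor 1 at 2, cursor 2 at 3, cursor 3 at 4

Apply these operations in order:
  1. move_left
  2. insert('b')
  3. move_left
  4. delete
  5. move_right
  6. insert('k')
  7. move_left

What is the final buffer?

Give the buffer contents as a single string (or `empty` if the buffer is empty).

Answer: bkbkbkj

Derivation:
After op 1 (move_left): buffer="xhnj" (len 4), cursors c1@1 c2@2 c3@3, authorship ....
After op 2 (insert('b')): buffer="xbhbnbj" (len 7), cursors c1@2 c2@4 c3@6, authorship .1.2.3.
After op 3 (move_left): buffer="xbhbnbj" (len 7), cursors c1@1 c2@3 c3@5, authorship .1.2.3.
After op 4 (delete): buffer="bbbj" (len 4), cursors c1@0 c2@1 c3@2, authorship 123.
After op 5 (move_right): buffer="bbbj" (len 4), cursors c1@1 c2@2 c3@3, authorship 123.
After op 6 (insert('k')): buffer="bkbkbkj" (len 7), cursors c1@2 c2@4 c3@6, authorship 112233.
After op 7 (move_left): buffer="bkbkbkj" (len 7), cursors c1@1 c2@3 c3@5, authorship 112233.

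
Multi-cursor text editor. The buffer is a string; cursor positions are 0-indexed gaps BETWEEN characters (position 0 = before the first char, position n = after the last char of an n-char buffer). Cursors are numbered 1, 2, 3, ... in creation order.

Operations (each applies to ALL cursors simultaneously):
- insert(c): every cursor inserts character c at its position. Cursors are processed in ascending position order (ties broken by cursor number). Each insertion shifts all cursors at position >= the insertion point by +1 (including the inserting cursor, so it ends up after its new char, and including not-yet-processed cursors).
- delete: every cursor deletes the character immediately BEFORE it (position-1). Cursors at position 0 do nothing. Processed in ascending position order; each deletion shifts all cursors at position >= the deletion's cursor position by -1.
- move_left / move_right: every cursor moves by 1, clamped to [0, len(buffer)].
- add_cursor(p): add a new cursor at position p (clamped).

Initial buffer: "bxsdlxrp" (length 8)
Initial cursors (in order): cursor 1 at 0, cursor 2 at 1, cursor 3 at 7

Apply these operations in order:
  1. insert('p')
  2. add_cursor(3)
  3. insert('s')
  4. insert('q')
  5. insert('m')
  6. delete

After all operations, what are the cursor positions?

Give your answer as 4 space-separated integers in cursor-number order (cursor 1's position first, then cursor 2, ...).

After op 1 (insert('p')): buffer="pbpxsdlxrpp" (len 11), cursors c1@1 c2@3 c3@10, authorship 1.2......3.
After op 2 (add_cursor(3)): buffer="pbpxsdlxrpp" (len 11), cursors c1@1 c2@3 c4@3 c3@10, authorship 1.2......3.
After op 3 (insert('s')): buffer="psbpssxsdlxrpsp" (len 15), cursors c1@2 c2@6 c4@6 c3@14, authorship 11.224......33.
After op 4 (insert('q')): buffer="psqbpssqqxsdlxrpsqp" (len 19), cursors c1@3 c2@9 c4@9 c3@18, authorship 111.22424......333.
After op 5 (insert('m')): buffer="psqmbpssqqmmxsdlxrpsqmp" (len 23), cursors c1@4 c2@12 c4@12 c3@22, authorship 1111.2242424......3333.
After op 6 (delete): buffer="psqbpssqqxsdlxrpsqp" (len 19), cursors c1@3 c2@9 c4@9 c3@18, authorship 111.22424......333.

Answer: 3 9 18 9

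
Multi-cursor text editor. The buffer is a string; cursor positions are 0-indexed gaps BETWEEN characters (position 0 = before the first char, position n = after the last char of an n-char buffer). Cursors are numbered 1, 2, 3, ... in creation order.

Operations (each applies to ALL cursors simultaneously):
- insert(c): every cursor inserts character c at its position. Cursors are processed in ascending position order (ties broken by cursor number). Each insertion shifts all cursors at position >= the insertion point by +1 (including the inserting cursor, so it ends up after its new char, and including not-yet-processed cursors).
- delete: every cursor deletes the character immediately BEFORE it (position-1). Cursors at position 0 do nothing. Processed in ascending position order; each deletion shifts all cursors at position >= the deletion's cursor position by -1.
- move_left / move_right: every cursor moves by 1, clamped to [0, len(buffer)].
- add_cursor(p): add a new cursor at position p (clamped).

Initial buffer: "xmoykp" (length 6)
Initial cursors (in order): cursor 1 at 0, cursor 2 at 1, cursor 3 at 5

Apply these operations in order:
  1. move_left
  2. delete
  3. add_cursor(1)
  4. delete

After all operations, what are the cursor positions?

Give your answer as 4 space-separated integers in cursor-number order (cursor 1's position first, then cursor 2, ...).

Answer: 0 0 1 0

Derivation:
After op 1 (move_left): buffer="xmoykp" (len 6), cursors c1@0 c2@0 c3@4, authorship ......
After op 2 (delete): buffer="xmokp" (len 5), cursors c1@0 c2@0 c3@3, authorship .....
After op 3 (add_cursor(1)): buffer="xmokp" (len 5), cursors c1@0 c2@0 c4@1 c3@3, authorship .....
After op 4 (delete): buffer="mkp" (len 3), cursors c1@0 c2@0 c4@0 c3@1, authorship ...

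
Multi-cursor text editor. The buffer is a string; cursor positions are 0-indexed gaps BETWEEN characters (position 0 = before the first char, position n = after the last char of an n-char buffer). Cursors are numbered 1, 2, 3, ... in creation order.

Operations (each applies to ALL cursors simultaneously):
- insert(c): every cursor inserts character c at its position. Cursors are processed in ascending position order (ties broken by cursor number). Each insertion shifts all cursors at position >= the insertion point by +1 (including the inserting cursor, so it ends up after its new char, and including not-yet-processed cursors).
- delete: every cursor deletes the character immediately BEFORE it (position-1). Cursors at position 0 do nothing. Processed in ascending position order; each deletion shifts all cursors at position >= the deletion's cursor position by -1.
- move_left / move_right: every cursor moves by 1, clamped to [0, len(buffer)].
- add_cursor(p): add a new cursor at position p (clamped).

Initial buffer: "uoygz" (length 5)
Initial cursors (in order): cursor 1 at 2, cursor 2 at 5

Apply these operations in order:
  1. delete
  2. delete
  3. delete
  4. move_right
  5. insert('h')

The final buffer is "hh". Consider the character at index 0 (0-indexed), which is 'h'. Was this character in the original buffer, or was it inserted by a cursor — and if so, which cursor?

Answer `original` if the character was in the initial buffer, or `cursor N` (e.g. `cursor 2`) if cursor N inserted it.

After op 1 (delete): buffer="uyg" (len 3), cursors c1@1 c2@3, authorship ...
After op 2 (delete): buffer="y" (len 1), cursors c1@0 c2@1, authorship .
After op 3 (delete): buffer="" (len 0), cursors c1@0 c2@0, authorship 
After op 4 (move_right): buffer="" (len 0), cursors c1@0 c2@0, authorship 
After op 5 (insert('h')): buffer="hh" (len 2), cursors c1@2 c2@2, authorship 12
Authorship (.=original, N=cursor N): 1 2
Index 0: author = 1

Answer: cursor 1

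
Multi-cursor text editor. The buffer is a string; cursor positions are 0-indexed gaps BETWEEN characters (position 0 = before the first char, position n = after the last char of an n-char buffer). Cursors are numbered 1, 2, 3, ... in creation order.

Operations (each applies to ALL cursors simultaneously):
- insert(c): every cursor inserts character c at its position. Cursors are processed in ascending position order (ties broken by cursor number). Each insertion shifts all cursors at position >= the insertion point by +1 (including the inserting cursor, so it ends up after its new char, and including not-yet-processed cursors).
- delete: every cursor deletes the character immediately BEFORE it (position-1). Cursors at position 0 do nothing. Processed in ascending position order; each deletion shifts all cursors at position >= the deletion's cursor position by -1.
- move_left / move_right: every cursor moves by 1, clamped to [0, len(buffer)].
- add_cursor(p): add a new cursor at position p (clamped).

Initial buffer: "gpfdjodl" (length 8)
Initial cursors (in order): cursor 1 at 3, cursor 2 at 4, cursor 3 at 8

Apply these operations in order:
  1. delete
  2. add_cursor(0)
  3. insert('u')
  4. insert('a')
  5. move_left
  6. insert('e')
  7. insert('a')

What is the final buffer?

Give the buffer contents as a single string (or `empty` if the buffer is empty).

After op 1 (delete): buffer="gpjod" (len 5), cursors c1@2 c2@2 c3@5, authorship .....
After op 2 (add_cursor(0)): buffer="gpjod" (len 5), cursors c4@0 c1@2 c2@2 c3@5, authorship .....
After op 3 (insert('u')): buffer="ugpuujodu" (len 9), cursors c4@1 c1@5 c2@5 c3@9, authorship 4..12...3
After op 4 (insert('a')): buffer="uagpuuaajodua" (len 13), cursors c4@2 c1@8 c2@8 c3@13, authorship 44..1212...33
After op 5 (move_left): buffer="uagpuuaajodua" (len 13), cursors c4@1 c1@7 c2@7 c3@12, authorship 44..1212...33
After op 6 (insert('e')): buffer="ueagpuuaeeajoduea" (len 17), cursors c4@2 c1@10 c2@10 c3@16, authorship 444..121122...333
After op 7 (insert('a')): buffer="ueaagpuuaeeaaajodueaa" (len 21), cursors c4@3 c1@13 c2@13 c3@20, authorship 4444..12112122...3333

Answer: ueaagpuuaeeaaajodueaa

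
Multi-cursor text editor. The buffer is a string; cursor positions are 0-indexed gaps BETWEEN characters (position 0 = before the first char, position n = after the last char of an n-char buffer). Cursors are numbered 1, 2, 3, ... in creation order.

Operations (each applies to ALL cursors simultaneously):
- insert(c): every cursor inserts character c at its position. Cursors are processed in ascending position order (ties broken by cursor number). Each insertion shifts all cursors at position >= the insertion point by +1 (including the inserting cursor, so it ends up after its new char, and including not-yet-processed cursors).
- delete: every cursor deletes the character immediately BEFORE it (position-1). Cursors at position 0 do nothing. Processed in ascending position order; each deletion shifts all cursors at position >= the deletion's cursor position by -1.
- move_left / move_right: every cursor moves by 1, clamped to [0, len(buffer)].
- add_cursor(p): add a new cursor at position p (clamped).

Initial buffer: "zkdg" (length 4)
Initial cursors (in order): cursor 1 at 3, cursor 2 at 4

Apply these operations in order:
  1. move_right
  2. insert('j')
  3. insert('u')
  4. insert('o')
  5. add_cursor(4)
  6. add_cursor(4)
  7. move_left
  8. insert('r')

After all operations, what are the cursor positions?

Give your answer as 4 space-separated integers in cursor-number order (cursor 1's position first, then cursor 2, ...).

After op 1 (move_right): buffer="zkdg" (len 4), cursors c1@4 c2@4, authorship ....
After op 2 (insert('j')): buffer="zkdgjj" (len 6), cursors c1@6 c2@6, authorship ....12
After op 3 (insert('u')): buffer="zkdgjjuu" (len 8), cursors c1@8 c2@8, authorship ....1212
After op 4 (insert('o')): buffer="zkdgjjuuoo" (len 10), cursors c1@10 c2@10, authorship ....121212
After op 5 (add_cursor(4)): buffer="zkdgjjuuoo" (len 10), cursors c3@4 c1@10 c2@10, authorship ....121212
After op 6 (add_cursor(4)): buffer="zkdgjjuuoo" (len 10), cursors c3@4 c4@4 c1@10 c2@10, authorship ....121212
After op 7 (move_left): buffer="zkdgjjuuoo" (len 10), cursors c3@3 c4@3 c1@9 c2@9, authorship ....121212
After op 8 (insert('r')): buffer="zkdrrgjjuuorro" (len 14), cursors c3@5 c4@5 c1@13 c2@13, authorship ...34.12121122

Answer: 13 13 5 5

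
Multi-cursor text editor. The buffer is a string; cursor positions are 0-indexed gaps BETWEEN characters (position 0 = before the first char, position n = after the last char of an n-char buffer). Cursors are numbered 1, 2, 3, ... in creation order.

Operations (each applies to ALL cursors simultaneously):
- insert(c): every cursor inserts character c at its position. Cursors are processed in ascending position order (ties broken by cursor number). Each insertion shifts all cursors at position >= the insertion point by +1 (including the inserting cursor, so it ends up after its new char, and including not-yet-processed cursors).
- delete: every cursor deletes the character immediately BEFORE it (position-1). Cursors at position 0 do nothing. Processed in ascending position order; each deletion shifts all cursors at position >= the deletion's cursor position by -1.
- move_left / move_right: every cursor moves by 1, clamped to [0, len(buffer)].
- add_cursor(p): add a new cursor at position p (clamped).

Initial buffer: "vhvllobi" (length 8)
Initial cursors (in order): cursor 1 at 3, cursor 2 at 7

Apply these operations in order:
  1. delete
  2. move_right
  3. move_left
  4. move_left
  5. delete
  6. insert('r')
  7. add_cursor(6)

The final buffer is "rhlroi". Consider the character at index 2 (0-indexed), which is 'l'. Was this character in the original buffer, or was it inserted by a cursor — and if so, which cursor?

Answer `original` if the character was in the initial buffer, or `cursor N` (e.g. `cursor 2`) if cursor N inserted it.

Answer: original

Derivation:
After op 1 (delete): buffer="vhlloi" (len 6), cursors c1@2 c2@5, authorship ......
After op 2 (move_right): buffer="vhlloi" (len 6), cursors c1@3 c2@6, authorship ......
After op 3 (move_left): buffer="vhlloi" (len 6), cursors c1@2 c2@5, authorship ......
After op 4 (move_left): buffer="vhlloi" (len 6), cursors c1@1 c2@4, authorship ......
After op 5 (delete): buffer="hloi" (len 4), cursors c1@0 c2@2, authorship ....
After op 6 (insert('r')): buffer="rhlroi" (len 6), cursors c1@1 c2@4, authorship 1..2..
After op 7 (add_cursor(6)): buffer="rhlroi" (len 6), cursors c1@1 c2@4 c3@6, authorship 1..2..
Authorship (.=original, N=cursor N): 1 . . 2 . .
Index 2: author = original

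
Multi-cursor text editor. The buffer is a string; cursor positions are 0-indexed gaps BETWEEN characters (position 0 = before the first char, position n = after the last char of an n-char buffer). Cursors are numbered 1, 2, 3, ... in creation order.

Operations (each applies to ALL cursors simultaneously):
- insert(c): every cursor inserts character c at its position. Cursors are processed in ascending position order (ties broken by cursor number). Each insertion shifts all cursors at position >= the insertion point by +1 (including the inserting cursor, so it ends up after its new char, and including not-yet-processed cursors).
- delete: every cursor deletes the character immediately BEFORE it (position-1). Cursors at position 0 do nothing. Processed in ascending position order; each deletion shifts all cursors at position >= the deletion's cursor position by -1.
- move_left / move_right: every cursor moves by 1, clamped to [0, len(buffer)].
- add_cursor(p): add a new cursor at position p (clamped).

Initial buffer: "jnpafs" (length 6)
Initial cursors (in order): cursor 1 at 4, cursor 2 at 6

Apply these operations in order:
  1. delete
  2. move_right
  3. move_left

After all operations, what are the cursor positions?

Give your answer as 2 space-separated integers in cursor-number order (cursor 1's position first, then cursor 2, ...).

After op 1 (delete): buffer="jnpf" (len 4), cursors c1@3 c2@4, authorship ....
After op 2 (move_right): buffer="jnpf" (len 4), cursors c1@4 c2@4, authorship ....
After op 3 (move_left): buffer="jnpf" (len 4), cursors c1@3 c2@3, authorship ....

Answer: 3 3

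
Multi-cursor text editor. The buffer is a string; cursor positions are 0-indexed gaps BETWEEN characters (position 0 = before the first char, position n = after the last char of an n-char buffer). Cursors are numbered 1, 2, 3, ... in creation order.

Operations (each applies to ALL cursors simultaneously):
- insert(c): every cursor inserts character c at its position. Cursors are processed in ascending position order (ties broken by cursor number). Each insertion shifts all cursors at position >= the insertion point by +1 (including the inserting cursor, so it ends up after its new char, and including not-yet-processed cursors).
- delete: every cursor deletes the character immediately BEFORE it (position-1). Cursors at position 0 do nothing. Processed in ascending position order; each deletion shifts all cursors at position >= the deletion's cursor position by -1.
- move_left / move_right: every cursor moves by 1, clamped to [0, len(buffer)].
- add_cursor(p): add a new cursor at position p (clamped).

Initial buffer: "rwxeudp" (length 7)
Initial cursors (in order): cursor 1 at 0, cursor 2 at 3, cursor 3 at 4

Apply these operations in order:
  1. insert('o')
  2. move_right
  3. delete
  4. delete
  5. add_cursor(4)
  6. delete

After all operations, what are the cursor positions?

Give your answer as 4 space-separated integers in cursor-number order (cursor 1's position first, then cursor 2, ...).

Answer: 0 0 0 1

Derivation:
After op 1 (insert('o')): buffer="orwxoeoudp" (len 10), cursors c1@1 c2@5 c3@7, authorship 1...2.3...
After op 2 (move_right): buffer="orwxoeoudp" (len 10), cursors c1@2 c2@6 c3@8, authorship 1...2.3...
After op 3 (delete): buffer="owxoodp" (len 7), cursors c1@1 c2@4 c3@5, authorship 1..23..
After op 4 (delete): buffer="wxdp" (len 4), cursors c1@0 c2@2 c3@2, authorship ....
After op 5 (add_cursor(4)): buffer="wxdp" (len 4), cursors c1@0 c2@2 c3@2 c4@4, authorship ....
After op 6 (delete): buffer="d" (len 1), cursors c1@0 c2@0 c3@0 c4@1, authorship .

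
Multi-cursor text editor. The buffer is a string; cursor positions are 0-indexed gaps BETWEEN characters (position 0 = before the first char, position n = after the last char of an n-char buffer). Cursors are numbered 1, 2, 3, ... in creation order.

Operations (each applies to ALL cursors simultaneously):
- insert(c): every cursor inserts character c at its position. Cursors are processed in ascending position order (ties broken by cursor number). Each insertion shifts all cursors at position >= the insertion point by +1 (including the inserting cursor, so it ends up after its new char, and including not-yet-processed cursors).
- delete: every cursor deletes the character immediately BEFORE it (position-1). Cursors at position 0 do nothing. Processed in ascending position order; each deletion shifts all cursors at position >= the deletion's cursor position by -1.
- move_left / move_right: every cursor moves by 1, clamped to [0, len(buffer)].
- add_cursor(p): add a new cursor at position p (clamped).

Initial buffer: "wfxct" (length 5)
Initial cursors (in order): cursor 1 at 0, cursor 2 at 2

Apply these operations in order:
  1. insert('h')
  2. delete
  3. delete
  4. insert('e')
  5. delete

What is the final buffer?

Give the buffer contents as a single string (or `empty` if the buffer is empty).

After op 1 (insert('h')): buffer="hwfhxct" (len 7), cursors c1@1 c2@4, authorship 1..2...
After op 2 (delete): buffer="wfxct" (len 5), cursors c1@0 c2@2, authorship .....
After op 3 (delete): buffer="wxct" (len 4), cursors c1@0 c2@1, authorship ....
After op 4 (insert('e')): buffer="ewexct" (len 6), cursors c1@1 c2@3, authorship 1.2...
After op 5 (delete): buffer="wxct" (len 4), cursors c1@0 c2@1, authorship ....

Answer: wxct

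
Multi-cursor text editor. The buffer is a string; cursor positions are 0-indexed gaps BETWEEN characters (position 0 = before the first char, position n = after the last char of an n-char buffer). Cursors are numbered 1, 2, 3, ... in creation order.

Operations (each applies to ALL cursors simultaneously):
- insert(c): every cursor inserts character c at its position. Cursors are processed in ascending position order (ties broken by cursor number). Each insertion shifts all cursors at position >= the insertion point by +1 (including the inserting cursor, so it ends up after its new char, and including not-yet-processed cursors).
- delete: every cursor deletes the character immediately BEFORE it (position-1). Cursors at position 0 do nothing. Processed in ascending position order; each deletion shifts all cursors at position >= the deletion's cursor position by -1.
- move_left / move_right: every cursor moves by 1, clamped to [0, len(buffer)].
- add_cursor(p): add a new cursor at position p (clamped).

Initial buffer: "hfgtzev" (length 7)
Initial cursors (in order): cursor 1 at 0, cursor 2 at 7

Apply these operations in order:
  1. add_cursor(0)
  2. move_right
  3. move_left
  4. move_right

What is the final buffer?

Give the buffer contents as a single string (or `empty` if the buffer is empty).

After op 1 (add_cursor(0)): buffer="hfgtzev" (len 7), cursors c1@0 c3@0 c2@7, authorship .......
After op 2 (move_right): buffer="hfgtzev" (len 7), cursors c1@1 c3@1 c2@7, authorship .......
After op 3 (move_left): buffer="hfgtzev" (len 7), cursors c1@0 c3@0 c2@6, authorship .......
After op 4 (move_right): buffer="hfgtzev" (len 7), cursors c1@1 c3@1 c2@7, authorship .......

Answer: hfgtzev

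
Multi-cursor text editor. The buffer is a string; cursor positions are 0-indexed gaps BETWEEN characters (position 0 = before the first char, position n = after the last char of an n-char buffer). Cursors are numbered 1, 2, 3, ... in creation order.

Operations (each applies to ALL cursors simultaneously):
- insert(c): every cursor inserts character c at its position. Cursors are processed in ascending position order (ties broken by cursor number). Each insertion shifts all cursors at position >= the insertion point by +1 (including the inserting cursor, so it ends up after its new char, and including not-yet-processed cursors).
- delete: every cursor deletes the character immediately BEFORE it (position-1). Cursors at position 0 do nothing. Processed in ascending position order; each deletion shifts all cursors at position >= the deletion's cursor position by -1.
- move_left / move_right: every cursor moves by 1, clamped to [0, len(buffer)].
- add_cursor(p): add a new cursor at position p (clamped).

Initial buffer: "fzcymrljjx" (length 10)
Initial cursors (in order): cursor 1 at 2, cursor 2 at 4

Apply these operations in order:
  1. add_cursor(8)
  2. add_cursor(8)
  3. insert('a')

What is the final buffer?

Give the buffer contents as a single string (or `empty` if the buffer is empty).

After op 1 (add_cursor(8)): buffer="fzcymrljjx" (len 10), cursors c1@2 c2@4 c3@8, authorship ..........
After op 2 (add_cursor(8)): buffer="fzcymrljjx" (len 10), cursors c1@2 c2@4 c3@8 c4@8, authorship ..........
After op 3 (insert('a')): buffer="fzacyamrljaajx" (len 14), cursors c1@3 c2@6 c3@12 c4@12, authorship ..1..2....34..

Answer: fzacyamrljaajx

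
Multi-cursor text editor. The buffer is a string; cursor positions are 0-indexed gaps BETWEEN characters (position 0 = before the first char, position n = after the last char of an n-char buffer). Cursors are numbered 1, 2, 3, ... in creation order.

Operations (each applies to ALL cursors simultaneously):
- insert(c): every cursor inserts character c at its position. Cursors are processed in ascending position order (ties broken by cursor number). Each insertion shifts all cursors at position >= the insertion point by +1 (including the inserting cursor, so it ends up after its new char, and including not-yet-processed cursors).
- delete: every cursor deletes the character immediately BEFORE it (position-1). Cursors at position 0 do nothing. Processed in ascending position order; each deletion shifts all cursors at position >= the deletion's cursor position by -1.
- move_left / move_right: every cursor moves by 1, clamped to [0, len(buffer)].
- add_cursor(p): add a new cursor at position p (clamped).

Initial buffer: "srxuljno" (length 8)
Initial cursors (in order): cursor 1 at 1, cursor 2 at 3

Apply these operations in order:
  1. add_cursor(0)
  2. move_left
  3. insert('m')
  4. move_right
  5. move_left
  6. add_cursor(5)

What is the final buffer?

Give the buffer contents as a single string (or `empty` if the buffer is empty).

After op 1 (add_cursor(0)): buffer="srxuljno" (len 8), cursors c3@0 c1@1 c2@3, authorship ........
After op 2 (move_left): buffer="srxuljno" (len 8), cursors c1@0 c3@0 c2@2, authorship ........
After op 3 (insert('m')): buffer="mmsrmxuljno" (len 11), cursors c1@2 c3@2 c2@5, authorship 13..2......
After op 4 (move_right): buffer="mmsrmxuljno" (len 11), cursors c1@3 c3@3 c2@6, authorship 13..2......
After op 5 (move_left): buffer="mmsrmxuljno" (len 11), cursors c1@2 c3@2 c2@5, authorship 13..2......
After op 6 (add_cursor(5)): buffer="mmsrmxuljno" (len 11), cursors c1@2 c3@2 c2@5 c4@5, authorship 13..2......

Answer: mmsrmxuljno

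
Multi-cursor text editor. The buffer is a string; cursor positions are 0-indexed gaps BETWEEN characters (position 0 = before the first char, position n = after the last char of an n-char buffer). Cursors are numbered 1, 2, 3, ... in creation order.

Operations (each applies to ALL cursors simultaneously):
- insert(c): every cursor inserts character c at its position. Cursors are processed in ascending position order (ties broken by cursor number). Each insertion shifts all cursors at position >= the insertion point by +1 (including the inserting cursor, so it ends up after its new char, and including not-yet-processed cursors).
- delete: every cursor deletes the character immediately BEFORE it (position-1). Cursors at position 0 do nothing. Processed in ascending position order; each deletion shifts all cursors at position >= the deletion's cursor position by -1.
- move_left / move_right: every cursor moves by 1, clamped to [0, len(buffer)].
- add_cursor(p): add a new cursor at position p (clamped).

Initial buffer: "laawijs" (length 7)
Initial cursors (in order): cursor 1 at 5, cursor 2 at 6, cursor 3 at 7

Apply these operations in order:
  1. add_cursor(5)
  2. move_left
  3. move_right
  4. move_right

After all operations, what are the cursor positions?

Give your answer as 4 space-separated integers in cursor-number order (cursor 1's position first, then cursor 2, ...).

Answer: 6 7 7 6

Derivation:
After op 1 (add_cursor(5)): buffer="laawijs" (len 7), cursors c1@5 c4@5 c2@6 c3@7, authorship .......
After op 2 (move_left): buffer="laawijs" (len 7), cursors c1@4 c4@4 c2@5 c3@6, authorship .......
After op 3 (move_right): buffer="laawijs" (len 7), cursors c1@5 c4@5 c2@6 c3@7, authorship .......
After op 4 (move_right): buffer="laawijs" (len 7), cursors c1@6 c4@6 c2@7 c3@7, authorship .......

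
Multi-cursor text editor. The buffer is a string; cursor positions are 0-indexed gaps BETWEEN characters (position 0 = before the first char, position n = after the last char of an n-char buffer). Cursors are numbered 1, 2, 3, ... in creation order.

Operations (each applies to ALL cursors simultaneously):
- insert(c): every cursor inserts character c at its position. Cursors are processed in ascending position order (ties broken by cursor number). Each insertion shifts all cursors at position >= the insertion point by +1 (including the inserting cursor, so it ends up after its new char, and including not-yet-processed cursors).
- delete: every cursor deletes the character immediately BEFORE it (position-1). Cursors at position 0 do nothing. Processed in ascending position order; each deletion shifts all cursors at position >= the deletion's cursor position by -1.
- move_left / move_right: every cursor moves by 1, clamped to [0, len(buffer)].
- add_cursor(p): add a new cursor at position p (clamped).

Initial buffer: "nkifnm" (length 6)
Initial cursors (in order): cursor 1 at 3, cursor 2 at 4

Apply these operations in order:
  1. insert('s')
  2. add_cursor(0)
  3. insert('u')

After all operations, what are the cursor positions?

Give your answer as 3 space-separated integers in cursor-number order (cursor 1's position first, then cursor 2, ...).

After op 1 (insert('s')): buffer="nkisfsnm" (len 8), cursors c1@4 c2@6, authorship ...1.2..
After op 2 (add_cursor(0)): buffer="nkisfsnm" (len 8), cursors c3@0 c1@4 c2@6, authorship ...1.2..
After op 3 (insert('u')): buffer="unkisufsunm" (len 11), cursors c3@1 c1@6 c2@9, authorship 3...11.22..

Answer: 6 9 1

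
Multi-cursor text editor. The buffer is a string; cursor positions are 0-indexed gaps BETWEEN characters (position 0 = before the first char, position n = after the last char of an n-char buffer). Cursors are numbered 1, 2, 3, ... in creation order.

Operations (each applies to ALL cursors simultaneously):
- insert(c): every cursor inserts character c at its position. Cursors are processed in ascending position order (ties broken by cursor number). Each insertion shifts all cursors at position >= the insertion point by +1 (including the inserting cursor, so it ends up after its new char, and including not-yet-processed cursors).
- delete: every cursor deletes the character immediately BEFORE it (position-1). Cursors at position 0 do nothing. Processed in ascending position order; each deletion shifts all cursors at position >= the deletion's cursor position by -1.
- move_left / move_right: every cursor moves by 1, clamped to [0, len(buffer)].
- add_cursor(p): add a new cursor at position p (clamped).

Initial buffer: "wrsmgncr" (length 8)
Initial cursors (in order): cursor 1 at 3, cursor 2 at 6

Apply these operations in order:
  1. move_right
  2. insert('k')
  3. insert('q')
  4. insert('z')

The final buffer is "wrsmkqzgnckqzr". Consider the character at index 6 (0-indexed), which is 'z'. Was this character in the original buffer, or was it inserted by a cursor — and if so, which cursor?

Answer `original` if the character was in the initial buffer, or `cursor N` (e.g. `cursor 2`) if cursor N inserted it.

After op 1 (move_right): buffer="wrsmgncr" (len 8), cursors c1@4 c2@7, authorship ........
After op 2 (insert('k')): buffer="wrsmkgnckr" (len 10), cursors c1@5 c2@9, authorship ....1...2.
After op 3 (insert('q')): buffer="wrsmkqgnckqr" (len 12), cursors c1@6 c2@11, authorship ....11...22.
After op 4 (insert('z')): buffer="wrsmkqzgnckqzr" (len 14), cursors c1@7 c2@13, authorship ....111...222.
Authorship (.=original, N=cursor N): . . . . 1 1 1 . . . 2 2 2 .
Index 6: author = 1

Answer: cursor 1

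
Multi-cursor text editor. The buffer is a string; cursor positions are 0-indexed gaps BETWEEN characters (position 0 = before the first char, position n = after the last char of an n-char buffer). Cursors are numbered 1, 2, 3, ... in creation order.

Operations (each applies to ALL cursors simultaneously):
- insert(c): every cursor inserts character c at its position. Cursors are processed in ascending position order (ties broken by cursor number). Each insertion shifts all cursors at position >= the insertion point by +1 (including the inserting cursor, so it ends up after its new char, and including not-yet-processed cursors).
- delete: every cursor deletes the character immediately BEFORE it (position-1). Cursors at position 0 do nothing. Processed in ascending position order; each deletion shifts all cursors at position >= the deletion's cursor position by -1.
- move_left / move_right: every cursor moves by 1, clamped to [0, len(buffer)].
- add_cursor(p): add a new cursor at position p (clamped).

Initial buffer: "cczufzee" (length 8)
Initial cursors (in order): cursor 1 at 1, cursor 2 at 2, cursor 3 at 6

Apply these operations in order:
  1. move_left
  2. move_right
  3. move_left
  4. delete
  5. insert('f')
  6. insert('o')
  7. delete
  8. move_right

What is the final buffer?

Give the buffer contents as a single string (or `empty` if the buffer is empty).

After op 1 (move_left): buffer="cczufzee" (len 8), cursors c1@0 c2@1 c3@5, authorship ........
After op 2 (move_right): buffer="cczufzee" (len 8), cursors c1@1 c2@2 c3@6, authorship ........
After op 3 (move_left): buffer="cczufzee" (len 8), cursors c1@0 c2@1 c3@5, authorship ........
After op 4 (delete): buffer="czuzee" (len 6), cursors c1@0 c2@0 c3@3, authorship ......
After op 5 (insert('f')): buffer="ffczufzee" (len 9), cursors c1@2 c2@2 c3@6, authorship 12...3...
After op 6 (insert('o')): buffer="ffooczufozee" (len 12), cursors c1@4 c2@4 c3@9, authorship 1212...33...
After op 7 (delete): buffer="ffczufzee" (len 9), cursors c1@2 c2@2 c3@6, authorship 12...3...
After op 8 (move_right): buffer="ffczufzee" (len 9), cursors c1@3 c2@3 c3@7, authorship 12...3...

Answer: ffczufzee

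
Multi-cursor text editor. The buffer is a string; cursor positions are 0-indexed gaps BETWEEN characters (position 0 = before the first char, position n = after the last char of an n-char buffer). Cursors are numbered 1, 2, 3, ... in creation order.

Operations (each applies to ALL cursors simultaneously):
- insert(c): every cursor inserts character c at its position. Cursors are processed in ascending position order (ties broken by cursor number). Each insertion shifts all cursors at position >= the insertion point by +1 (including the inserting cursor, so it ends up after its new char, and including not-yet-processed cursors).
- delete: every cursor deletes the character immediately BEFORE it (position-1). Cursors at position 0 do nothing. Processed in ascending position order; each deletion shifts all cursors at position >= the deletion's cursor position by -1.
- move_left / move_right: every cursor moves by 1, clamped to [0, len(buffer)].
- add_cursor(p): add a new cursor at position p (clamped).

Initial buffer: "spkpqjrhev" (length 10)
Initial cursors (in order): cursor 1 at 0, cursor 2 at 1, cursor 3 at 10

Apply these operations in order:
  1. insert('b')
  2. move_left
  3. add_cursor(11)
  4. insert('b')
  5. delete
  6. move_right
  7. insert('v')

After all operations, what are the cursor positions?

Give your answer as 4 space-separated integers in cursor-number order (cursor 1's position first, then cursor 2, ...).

After op 1 (insert('b')): buffer="bsbpkpqjrhevb" (len 13), cursors c1@1 c2@3 c3@13, authorship 1.2.........3
After op 2 (move_left): buffer="bsbpkpqjrhevb" (len 13), cursors c1@0 c2@2 c3@12, authorship 1.2.........3
After op 3 (add_cursor(11)): buffer="bsbpkpqjrhevb" (len 13), cursors c1@0 c2@2 c4@11 c3@12, authorship 1.2.........3
After op 4 (insert('b')): buffer="bbsbbpkpqjrhebvbb" (len 17), cursors c1@1 c2@4 c4@14 c3@16, authorship 11.22........4.33
After op 5 (delete): buffer="bsbpkpqjrhevb" (len 13), cursors c1@0 c2@2 c4@11 c3@12, authorship 1.2.........3
After op 6 (move_right): buffer="bsbpkpqjrhevb" (len 13), cursors c1@1 c2@3 c4@12 c3@13, authorship 1.2.........3
After op 7 (insert('v')): buffer="bvsbvpkpqjrhevvbv" (len 17), cursors c1@2 c2@5 c4@15 c3@17, authorship 11.22.........433

Answer: 2 5 17 15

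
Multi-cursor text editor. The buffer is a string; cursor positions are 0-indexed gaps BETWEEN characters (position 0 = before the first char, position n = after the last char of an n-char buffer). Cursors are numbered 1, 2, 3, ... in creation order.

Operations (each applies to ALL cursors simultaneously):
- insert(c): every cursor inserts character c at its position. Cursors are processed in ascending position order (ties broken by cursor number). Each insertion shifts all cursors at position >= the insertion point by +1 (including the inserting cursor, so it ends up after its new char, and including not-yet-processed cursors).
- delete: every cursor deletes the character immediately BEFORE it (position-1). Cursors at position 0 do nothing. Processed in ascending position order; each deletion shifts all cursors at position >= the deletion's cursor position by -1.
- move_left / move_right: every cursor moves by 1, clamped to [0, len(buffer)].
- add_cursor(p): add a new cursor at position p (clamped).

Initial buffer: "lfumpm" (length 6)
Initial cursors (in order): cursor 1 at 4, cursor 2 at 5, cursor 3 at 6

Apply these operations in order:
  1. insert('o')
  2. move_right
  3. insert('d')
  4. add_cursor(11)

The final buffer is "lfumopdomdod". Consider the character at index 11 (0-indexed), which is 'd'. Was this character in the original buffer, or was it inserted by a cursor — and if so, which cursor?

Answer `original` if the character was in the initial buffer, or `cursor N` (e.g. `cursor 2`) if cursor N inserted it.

Answer: cursor 3

Derivation:
After op 1 (insert('o')): buffer="lfumopomo" (len 9), cursors c1@5 c2@7 c3@9, authorship ....1.2.3
After op 2 (move_right): buffer="lfumopomo" (len 9), cursors c1@6 c2@8 c3@9, authorship ....1.2.3
After op 3 (insert('d')): buffer="lfumopdomdod" (len 12), cursors c1@7 c2@10 c3@12, authorship ....1.12.233
After op 4 (add_cursor(11)): buffer="lfumopdomdod" (len 12), cursors c1@7 c2@10 c4@11 c3@12, authorship ....1.12.233
Authorship (.=original, N=cursor N): . . . . 1 . 1 2 . 2 3 3
Index 11: author = 3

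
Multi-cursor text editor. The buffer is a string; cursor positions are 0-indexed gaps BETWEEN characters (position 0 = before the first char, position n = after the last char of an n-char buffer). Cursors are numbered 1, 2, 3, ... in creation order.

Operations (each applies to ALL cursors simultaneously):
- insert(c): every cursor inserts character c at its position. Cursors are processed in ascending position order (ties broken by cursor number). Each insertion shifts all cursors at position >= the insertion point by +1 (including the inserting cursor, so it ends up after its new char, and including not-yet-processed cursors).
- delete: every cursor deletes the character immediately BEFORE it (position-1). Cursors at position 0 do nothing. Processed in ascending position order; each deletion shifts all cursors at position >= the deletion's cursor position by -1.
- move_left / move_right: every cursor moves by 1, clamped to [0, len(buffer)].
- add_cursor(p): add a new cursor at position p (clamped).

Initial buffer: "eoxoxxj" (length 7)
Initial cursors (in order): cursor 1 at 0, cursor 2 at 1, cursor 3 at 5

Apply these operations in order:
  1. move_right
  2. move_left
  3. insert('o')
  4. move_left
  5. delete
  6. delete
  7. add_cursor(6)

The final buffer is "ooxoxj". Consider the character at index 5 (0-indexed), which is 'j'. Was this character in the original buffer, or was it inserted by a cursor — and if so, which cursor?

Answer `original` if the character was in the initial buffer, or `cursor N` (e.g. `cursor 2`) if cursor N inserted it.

After op 1 (move_right): buffer="eoxoxxj" (len 7), cursors c1@1 c2@2 c3@6, authorship .......
After op 2 (move_left): buffer="eoxoxxj" (len 7), cursors c1@0 c2@1 c3@5, authorship .......
After op 3 (insert('o')): buffer="oeooxoxoxj" (len 10), cursors c1@1 c2@3 c3@8, authorship 1.2....3..
After op 4 (move_left): buffer="oeooxoxoxj" (len 10), cursors c1@0 c2@2 c3@7, authorship 1.2....3..
After op 5 (delete): buffer="oooxooxj" (len 8), cursors c1@0 c2@1 c3@5, authorship 12...3..
After op 6 (delete): buffer="ooxoxj" (len 6), cursors c1@0 c2@0 c3@3, authorship 2..3..
After op 7 (add_cursor(6)): buffer="ooxoxj" (len 6), cursors c1@0 c2@0 c3@3 c4@6, authorship 2..3..
Authorship (.=original, N=cursor N): 2 . . 3 . .
Index 5: author = original

Answer: original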